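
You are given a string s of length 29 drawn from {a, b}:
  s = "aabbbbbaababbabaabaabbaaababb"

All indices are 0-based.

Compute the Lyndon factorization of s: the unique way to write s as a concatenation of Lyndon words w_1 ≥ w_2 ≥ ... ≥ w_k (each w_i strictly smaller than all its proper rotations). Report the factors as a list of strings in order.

["aabbbbb", "aababbab", "aabaabb", "aaababb"]

emit factor 1: 'aabbbbb' (i=0, period=7)
emit factor 2: 'aababbab' (i=7, period=8)
emit factor 3: 'aabaabb' (i=15, period=7)
emit factor 4: 'aaababb' (i=22, period=7)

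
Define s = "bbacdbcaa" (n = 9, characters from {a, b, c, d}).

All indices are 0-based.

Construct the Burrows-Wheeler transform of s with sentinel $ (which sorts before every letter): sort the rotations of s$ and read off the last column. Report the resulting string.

rank  rotation    last
    0  $bbacdbcaa  a
    1  a$bbacdbca  a
    2  aa$bbacdbc  c
    3  acdbcaa$bb  b
    4  bacdbcaa$b  b
    5  bbacdbcaa$  $
    6  bcaa$bbacd  d
    7  caa$bbacdb  b
    8  cdbcaa$bba  a
    9  dbcaa$bbac  c

aacbb$dbac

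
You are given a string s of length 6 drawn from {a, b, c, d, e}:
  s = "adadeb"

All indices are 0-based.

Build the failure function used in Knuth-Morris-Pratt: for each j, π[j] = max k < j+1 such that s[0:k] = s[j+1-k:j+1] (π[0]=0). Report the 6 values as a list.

[0, 0, 1, 2, 0, 0]

π[0] = 0
j=1 s[j]='d': π[1]=0 (border '')
j=2 s[j]='a': π[2]=1 (border 'a')
j=3 s[j]='d': π[3]=2 (border 'ad')
j=4 s[j]='e': k: 2→0; π[4]=0 (border '')
j=5 s[j]='b': π[5]=0 (border '')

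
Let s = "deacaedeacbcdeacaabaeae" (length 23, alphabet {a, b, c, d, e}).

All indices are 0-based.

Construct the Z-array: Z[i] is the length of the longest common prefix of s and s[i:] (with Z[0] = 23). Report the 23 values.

Z[0]=23
i=1: fresh scan; Z[1]=0
i=2: fresh scan; Z[2]=0
i=3: fresh scan; Z[3]=0
i=4: fresh scan; Z[4]=0
i=5: fresh scan; Z[5]=0
i=6: fresh scan; Z[6]=4 grow→box=[6,10)
i=7: min(r-i=3, Z[1]=0)=0; Z[7]=0
i=8: min(r-i=2, Z[2]=0)=0; Z[8]=0
i=9: min(r-i=1, Z[3]=0)=0; Z[9]=0
i=10: fresh scan; Z[10]=0
i=11: fresh scan; Z[11]=0
i=12: fresh scan; Z[12]=5 grow→box=[12,17)
i=13: min(r-i=4, Z[1]=0)=0; Z[13]=0
i=14: min(r-i=3, Z[2]=0)=0; Z[14]=0
i=15: min(r-i=2, Z[3]=0)=0; Z[15]=0
i=16: min(r-i=1, Z[4]=0)=0; Z[16]=0
i=17: fresh scan; Z[17]=0
i=18: fresh scan; Z[18]=0
i=19: fresh scan; Z[19]=0
i=20: fresh scan; Z[20]=0
i=21: fresh scan; Z[21]=0
i=22: fresh scan; Z[22]=0

[23, 0, 0, 0, 0, 0, 4, 0, 0, 0, 0, 0, 5, 0, 0, 0, 0, 0, 0, 0, 0, 0, 0]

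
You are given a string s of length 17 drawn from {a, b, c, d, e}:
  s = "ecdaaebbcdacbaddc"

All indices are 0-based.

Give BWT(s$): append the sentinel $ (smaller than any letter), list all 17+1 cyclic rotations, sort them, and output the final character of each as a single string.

cddbacebdaebccdaa$

rank  rotation            last
    0  $ecdaaebbcdacbaddc  c
    1  aaebbcdacbaddc$ecd  d
    2  acbaddc$ecdaaebbcd  d
    3  addc$ecdaaebbcdacb  b
    4  aebbcdacbaddc$ecda  a
    5  baddc$ecdaaebbcdac  c
    6  bbcdacbaddc$ecdaae  e
    7  bcdacbaddc$ecdaaeb  b
    8  c$ecdaaebbcdacbadd  d
    9  cbaddc$ecdaaebbcda  a
   10  cdaaebbcdacbaddc$e  e
   11  cdacbaddc$ecdaaebb  b
   12  daaebbcdacbaddc$ec  c
   13  dacbaddc$ecdaaebbc  c
   14  dc$ecdaaebbcdacbad  d
   15  ddc$ecdaaebbcdacba  a
   16  ebbcdacbaddc$ecdaa  a
   17  ecdaaebbcdacbaddc$  $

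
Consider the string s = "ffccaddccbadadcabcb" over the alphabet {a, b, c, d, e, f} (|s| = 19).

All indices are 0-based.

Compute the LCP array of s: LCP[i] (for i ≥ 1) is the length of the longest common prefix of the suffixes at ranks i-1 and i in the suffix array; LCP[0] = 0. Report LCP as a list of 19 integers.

[0, 1, 2, 2, 0, 1, 1, 0, 2, 1, 2, 1, 2, 0, 1, 2, 1, 0, 1]

rank→(start, suffix):
  0 → (15, 'abcb')
  1 → (10, 'adadcabcb')
  2 → (12, 'adcabcb')
  3 → (4, 'addccbadadcabcb')
  4 → (18, 'b')
  5 → (9, 'badadcabcb')
  6 → (16, 'bcb')
  7 → (14, 'cabcb')
  8 → (3, 'caddccbadadcabcb')
  9 → (17, 'cb')
  10 → (8, 'cbadadcabcb')
  11 → (2, 'ccaddccbadadcabcb')
  12 → (7, 'ccbadadcabcb')
  13 → (11, 'dadcabcb')
  14 → (13, 'dcabcb')
  15 → (6, 'dccbadadcabcb')
  16 → (5, 'ddccbadadcabcb')
  17 → (1, 'fccaddccbadadcabcb')
  18 → (0, 'ffccaddccbadadcabcb')

SA = [15, 10, 12, 4, 18, 9, 16, 14, 3, 17, 8, 2, 7, 11, 13, 6, 5, 1, 0]
rank  pair      lcp
   1  s[15:],s[10:]  1  'a'
   2  s[10:],s[12:]  2  'ad'
   3  s[12:],s[4:]  2  'ad'
   4  s[4:],s[18:]  0  ''
   5  s[18:],s[9:]  1  'b'
   6  s[9:],s[16:]  1  'b'
   7  s[16:],s[14:]  0  ''
   8  s[14:],s[3:]  2  'ca'
   9  s[3:],s[17:]  1  'c'
  10  s[17:],s[8:]  2  'cb'
  11  s[8:],s[2:]  1  'c'
  12  s[2:],s[7:]  2  'cc'
  13  s[7:],s[11:]  0  ''
  14  s[11:],s[13:]  1  'd'
  15  s[13:],s[6:]  2  'dc'
  16  s[6:],s[5:]  1  'd'
  17  s[5:],s[1:]  0  ''
  18  s[1:],s[0:]  1  'f'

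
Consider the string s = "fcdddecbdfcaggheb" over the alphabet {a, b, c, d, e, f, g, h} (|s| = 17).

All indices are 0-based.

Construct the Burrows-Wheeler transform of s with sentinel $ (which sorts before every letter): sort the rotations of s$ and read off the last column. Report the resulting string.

bcecfefcddbhdd$agg

rank  rotation            last
    0  $fcdddecbdfcaggheb  b
    1  aggheb$fcdddecbdfc  c
    2  b$fcdddecbdfcagghe  e
    3  bdfcaggheb$fcdddec  c
    4  caggheb$fcdddecbdf  f
    5  cbdfcaggheb$fcddde  e
    6  cdddecbdfcaggheb$f  f
    7  dddecbdfcaggheb$fc  c
    8  ddecbdfcaggheb$fcd  d
    9  decbdfcaggheb$fcdd  d
   10  dfcaggheb$fcdddecb  b
   11  eb$fcdddecbdfcaggh  h
   12  ecbdfcaggheb$fcddd  d
   13  fcaggheb$fcdddecbd  d
   14  fcdddecbdfcaggheb$  $
   15  ggheb$fcdddecbdfca  a
   16  gheb$fcdddecbdfcag  g
   17  heb$fcdddecbdfcagg  g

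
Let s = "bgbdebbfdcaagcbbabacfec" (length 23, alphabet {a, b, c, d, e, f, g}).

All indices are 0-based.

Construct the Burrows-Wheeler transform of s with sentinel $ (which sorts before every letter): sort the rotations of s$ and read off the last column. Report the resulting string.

ccbbabacegb$edgafbdfbcba

rank  rotation                  last
    0  $bgbdebbfdcaagcbbabacfec  c
    1  aagcbbabacfec$bgbdebbfdc  c
    2  abacfec$bgbdebbfdcaagcbb  b
    3  acfec$bgbdebbfdcaagcbbab  b
    4  agcbbabacfec$bgbdebbfdca  a
    5  babacfec$bgbdebbfdcaagcb  b
    6  bacfec$bgbdebbfdcaagcbba  a
    7  bbabacfec$bgbdebbfdcaagc  c
    8  bbfdcaagcbbabacfec$bgbde  e
    9  bdebbfdcaagcbbabacfec$bg  g
   10  bfdcaagcbbabacfec$bgbdeb  b
   11  bgbdebbfdcaagcbbabacfec$  $
   12  c$bgbdebbfdcaagcbbabacfe  e
   13  caagcbbabacfec$bgbdebbfd  d
   14  cbbabacfec$bgbdebbfdcaag  g
   15  cfec$bgbdebbfdcaagcbbaba  a
   16  dcaagcbbabacfec$bgbdebbf  f
   17  debbfdcaagcbbabacfec$bgb  b
   18  ebbfdcaagcbbabacfec$bgbd  d
   19  ec$bgbdebbfdcaagcbbabacf  f
   20  fdcaagcbbabacfec$bgbdebb  b
   21  fec$bgbdebbfdcaagcbbabac  c
   22  gbdebbfdcaagcbbabacfec$b  b
   23  gcbbabacfec$bgbdebbfdcaa  a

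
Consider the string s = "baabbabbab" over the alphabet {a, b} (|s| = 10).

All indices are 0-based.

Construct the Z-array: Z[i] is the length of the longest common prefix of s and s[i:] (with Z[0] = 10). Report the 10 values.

Z[0]=10
i=1: fresh scan; Z[1]=0
i=2: fresh scan; Z[2]=0
i=3: fresh scan; Z[3]=1 scan→box=[3,4)
i=4: fresh scan; Z[4]=2 scan→box=[4,6)
i=5: min(r-i=1, Z[1]=0)=0; Z[5]=0
i=6: fresh scan; Z[6]=1 scan→box=[6,7)
i=7: fresh scan; Z[7]=2 scan→box=[7,9)
i=8: min(r-i=1, Z[1]=0)=0; Z[8]=0
i=9: fresh scan; Z[9]=1 scan→box=[9,10)

[10, 0, 0, 1, 2, 0, 1, 2, 0, 1]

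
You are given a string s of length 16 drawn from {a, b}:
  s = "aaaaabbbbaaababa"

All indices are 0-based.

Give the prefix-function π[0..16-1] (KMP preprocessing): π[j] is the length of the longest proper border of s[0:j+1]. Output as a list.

π[0] = 0
j=1 s[j]='a': π[1]=1 (border 'a')
j=2 s[j]='a': π[2]=2 (border 'aa')
j=3 s[j]='a': π[3]=3 (border 'aaa')
j=4 s[j]='a': π[4]=4 (border 'aaaa')
j=5 s[j]='b': k: 4→3→2→1→0; π[5]=0 (border '')
j=6 s[j]='b': π[6]=0 (border '')
j=7 s[j]='b': π[7]=0 (border '')
j=8 s[j]='b': π[8]=0 (border '')
j=9 s[j]='a': π[9]=1 (border 'a')
j=10 s[j]='a': π[10]=2 (border 'aa')
j=11 s[j]='a': π[11]=3 (border 'aaa')
j=12 s[j]='b': k: 3→2→1→0; π[12]=0 (border '')
j=13 s[j]='a': π[13]=1 (border 'a')
j=14 s[j]='b': k: 1→0; π[14]=0 (border '')
j=15 s[j]='a': π[15]=1 (border 'a')

[0, 1, 2, 3, 4, 0, 0, 0, 0, 1, 2, 3, 0, 1, 0, 1]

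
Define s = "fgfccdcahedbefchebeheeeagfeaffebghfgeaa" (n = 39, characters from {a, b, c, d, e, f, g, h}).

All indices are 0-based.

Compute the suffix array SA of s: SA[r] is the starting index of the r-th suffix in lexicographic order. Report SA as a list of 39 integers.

[38, 37, 27, 23, 7, 11, 17, 31, 6, 3, 4, 14, 10, 5, 36, 26, 22, 16, 30, 9, 21, 20, 12, 18, 2, 13, 25, 29, 28, 34, 0, 35, 1, 24, 32, 15, 8, 19, 33]

rank→(start, suffix):
  0 → (38, 'a')
  1 → (37, 'aa')
  2 → (27, 'affebghfgeaa')
  3 → (23, 'agfeaffebghfgeaa')
  4 → (7, 'ahedbefchebeheeeagfeaffebghfgeaa')
  5 → (11, 'befchebeheeeagfeaffebghfgeaa')
  6 → (17, 'beheeeagfeaffebghfgeaa')
  7 → (31, 'bghfgeaa')
  8 → (6, 'cahedbefchebeheeeagfeaffebghfgeaa')
  9 → (3, 'ccdcahedbefchebeheeeagfeaffebghfgeaa')
  10 → (4, 'cdcahedbefchebeheeeagfeaffebghfgeaa')
  11 → (14, 'chebeheeeagfeaffebghfgeaa')
  12 → (10, 'dbefchebeheeeagfeaffebghfgeaa')
  13 → (5, 'dcahedbefchebeheeeagfeaffebghfgeaa')
  14 → (36, 'eaa')
  15 → (26, 'eaffebghfgeaa')
  16 → (22, 'eagfeaffebghfgeaa')
  17 → (16, 'ebeheeeagfeaffebghfgeaa')
  18 → (30, 'ebghfgeaa')
  19 → (9, 'edbefchebeheeeagfeaffebghfgeaa')
  20 → (21, 'eeagfeaffebghfgeaa')
  21 → (20, 'eeeagfeaffebghfgeaa')
  22 → (12, 'efchebeheeeagfeaffebghfgeaa')
  23 → (18, 'eheeeagfeaffebghfgeaa')
  24 → (2, 'fccdcahedbefchebeheeeagfeaffebghfgeaa')
  25 → (13, 'fchebeheeeagfeaffebghfgeaa')
  26 → (25, 'feaffebghfgeaa')
  27 → (29, 'febghfgeaa')
  28 → (28, 'ffebghfgeaa')
  29 → (34, 'fgeaa')
  30 → (0, 'fgfccdcahedbefchebeheeeagfeaffebghfgeaa')
  31 → (35, 'geaa')
  32 → (1, 'gfccdcahedbefchebeheeeagfeaffebghfgeaa')
  33 → (24, 'gfeaffebghfgeaa')
  34 → (32, 'ghfgeaa')
  35 → (15, 'hebeheeeagfeaffebghfgeaa')
  36 → (8, 'hedbefchebeheeeagfeaffebghfgeaa')
  37 → (19, 'heeeagfeaffebghfgeaa')
  38 → (33, 'hfgeaa')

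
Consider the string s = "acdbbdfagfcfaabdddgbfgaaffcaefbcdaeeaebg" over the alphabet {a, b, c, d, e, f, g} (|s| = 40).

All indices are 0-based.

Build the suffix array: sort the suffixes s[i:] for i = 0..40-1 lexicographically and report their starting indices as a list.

[12, 22, 13, 0, 36, 33, 27, 23, 7, 3, 30, 14, 4, 19, 38, 26, 31, 1, 10, 32, 2, 15, 16, 5, 17, 35, 37, 34, 28, 11, 6, 29, 25, 9, 24, 20, 39, 21, 18, 8]

sorted suffixes:
  #0 SA[0]=12  'aabdddgbfgaaffcaefbcdaeeaebg'
  #1 SA[1]=22  'aaffcaefbcdaeeaebg'
  #2 SA[2]=13  'abdddgbfgaaffcaefbcdaeeaebg'
  #3 SA[3]=0  'acdbbdfagfcfaabdddgbfgaaffcaefbcdaeeaebg'
  #4 SA[4]=36  'aebg'
  #5 SA[5]=33  'aeeaebg'
  #6 SA[6]=27  'aefbcdaeeaebg'
  #7 SA[7]=23  'affcaefbcdaeeaebg'
  #8 SA[8]=7  'agfcfaabdddgbfgaaffcaefbcdaeeaebg'
  #9 SA[9]=3  'bbdfagfcfaabdddgbfgaaffcaefbcdaeeaebg'
  #10 SA[10]=30  'bcdaeeaebg'
  #11 SA[11]=14  'bdddgbfgaaffcaefbcdaeeaebg'
  #12 SA[12]=4  'bdfagfcfaabdddgbfgaaffcaefbcdaeeaebg'
  #13 SA[13]=19  'bfgaaffcaefbcdaeeaebg'
  #14 SA[14]=38  'bg'
  #15 SA[15]=26  'caefbcdaeeaebg'
  #16 SA[16]=31  'cdaeeaebg'
  #17 SA[17]=1  'cdbbdfagfcfaabdddgbfgaaffcaefbcdaeeaebg'
  #18 SA[18]=10  'cfaabdddgbfgaaffcaefbcdaeeaebg'
  #19 SA[19]=32  'daeeaebg'
  #20 SA[20]=2  'dbbdfagfcfaabdddgbfgaaffcaefbcdaeeaebg'
  #21 SA[21]=15  'dddgbfgaaffcaefbcdaeeaebg'
  #22 SA[22]=16  'ddgbfgaaffcaefbcdaeeaebg'
  #23 SA[23]=5  'dfagfcfaabdddgbfgaaffcaefbcdaeeaebg'
  #24 SA[24]=17  'dgbfgaaffcaefbcdaeeaebg'
  #25 SA[25]=35  'eaebg'
  #26 SA[26]=37  'ebg'
  #27 SA[27]=34  'eeaebg'
  #28 SA[28]=28  'efbcdaeeaebg'
  #29 SA[29]=11  'faabdddgbfgaaffcaefbcdaeeaebg'
  #30 SA[30]=6  'fagfcfaabdddgbfgaaffcaefbcdaeeaebg'
  #31 SA[31]=29  'fbcdaeeaebg'
  #32 SA[32]=25  'fcaefbcdaeeaebg'
  #33 SA[33]=9  'fcfaabdddgbfgaaffcaefbcdaeeaebg'
  #34 SA[34]=24  'ffcaefbcdaeeaebg'
  #35 SA[35]=20  'fgaaffcaefbcdaeeaebg'
  #36 SA[36]=39  'g'
  #37 SA[37]=21  'gaaffcaefbcdaeeaebg'
  #38 SA[38]=18  'gbfgaaffcaefbcdaeeaebg'
  #39 SA[39]=8  'gfcfaabdddgbfgaaffcaefbcdaeeaebg'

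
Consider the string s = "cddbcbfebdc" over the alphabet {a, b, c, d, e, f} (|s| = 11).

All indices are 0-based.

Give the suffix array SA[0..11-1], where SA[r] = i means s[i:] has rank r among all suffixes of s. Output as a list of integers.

rank | idx | suffix
   0 |   3 | bcbfebdc
   1 |   8 | bdc
   2 |   5 | bfebdc
   3 |  10 | c
   4 |   4 | cbfebdc
   5 |   0 | cddbcbfebdc
   6 |   2 | dbcbfebdc
   7 |   9 | dc
   8 |   1 | ddbcbfebdc
   9 |   7 | ebdc
  10 |   6 | febdc

[3, 8, 5, 10, 4, 0, 2, 9, 1, 7, 6]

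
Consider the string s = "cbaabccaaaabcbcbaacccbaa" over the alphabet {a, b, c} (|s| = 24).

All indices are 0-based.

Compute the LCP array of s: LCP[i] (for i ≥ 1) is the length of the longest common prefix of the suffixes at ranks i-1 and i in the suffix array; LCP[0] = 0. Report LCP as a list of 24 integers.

[0, 1, 2, 3, 2, 4, 2, 1, 3, 1, 0, 3, 3, 1, 3, 2, 0, 1, 4, 4, 2, 1, 2, 2]

rank→(start, suffix):
  0 → (23, 'a')
  1 → (22, 'aa')
  2 → (7, 'aaaabcbcbaacccbaa')
  3 → (8, 'aaabcbcbaacccbaa')
  4 → (9, 'aabcbcbaacccbaa')
  5 → (2, 'aabccaaaabcbcbaacccbaa')
  6 → (16, 'aacccbaa')
  7 → (10, 'abcbcbaacccbaa')
  8 → (3, 'abccaaaabcbcbaacccbaa')
  9 → (17, 'acccbaa')
  10 → (21, 'baa')
  11 → (1, 'baabccaaaabcbcbaacccbaa')
  12 → (15, 'baacccbaa')
  13 → (13, 'bcbaacccbaa')
  14 → (11, 'bcbcbaacccbaa')
  15 → (4, 'bccaaaabcbcbaacccbaa')
  16 → (6, 'caaaabcbcbaacccbaa')
  17 → (20, 'cbaa')
  18 → (0, 'cbaabccaaaabcbcbaacccbaa')
  19 → (14, 'cbaacccbaa')
  20 → (12, 'cbcbaacccbaa')
  21 → (5, 'ccaaaabcbcbaacccbaa')
  22 → (19, 'ccbaa')
  23 → (18, 'cccbaa')

SA = [23, 22, 7, 8, 9, 2, 16, 10, 3, 17, 21, 1, 15, 13, 11, 4, 6, 20, 0, 14, 12, 5, 19, 18]
i: (SA[i-1],SA[i]) lcp shared
  1: (23,22) 1 'a'
  2: (22,7) 2 'aa'
  3: (7,8) 3 'aaa'
  4: (8,9) 2 'aa'
  5: (9,2) 4 'aabc'
  6: (2,16) 2 'aa'
  7: (16,10) 1 'a'
  8: (10,3) 3 'abc'
  9: (3,17) 1 'a'
  10: (17,21) 0 ''
  11: (21,1) 3 'baa'
  12: (1,15) 3 'baa'
  13: (15,13) 1 'b'
  14: (13,11) 3 'bcb'
  15: (11,4) 2 'bc'
  16: (4,6) 0 ''
  17: (6,20) 1 'c'
  18: (20,0) 4 'cbaa'
  19: (0,14) 4 'cbaa'
  20: (14,12) 2 'cb'
  21: (12,5) 1 'c'
  22: (5,19) 2 'cc'
  23: (19,18) 2 'cc'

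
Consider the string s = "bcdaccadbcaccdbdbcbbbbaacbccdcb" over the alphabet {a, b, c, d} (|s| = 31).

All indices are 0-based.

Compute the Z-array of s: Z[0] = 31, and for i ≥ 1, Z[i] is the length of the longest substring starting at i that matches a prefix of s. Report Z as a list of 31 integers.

Z[0]=31
i=1: fresh scan; Z[1]=0
i=2: fresh scan; Z[2]=0
i=3: fresh scan; Z[3]=0
i=4: fresh scan; Z[4]=0
i=5: fresh scan; Z[5]=0
i=6: fresh scan; Z[6]=0
i=7: fresh scan; Z[7]=0
i=8: fresh scan; Z[8]=2 scan→box=[8,10)
i=9: min(r-i=1, Z[1]=0)=0; Z[9]=0
i=10: fresh scan; Z[10]=0
i=11: fresh scan; Z[11]=0
i=12: fresh scan; Z[12]=0
i=13: fresh scan; Z[13]=0
i=14: fresh scan; Z[14]=1 scan→box=[14,15)
i=15: fresh scan; Z[15]=0
i=16: fresh scan; Z[16]=2 scan→box=[16,18)
i=17: min(r-i=1, Z[1]=0)=0; Z[17]=0
i=18: fresh scan; Z[18]=1 scan→box=[18,19)
i=19: fresh scan; Z[19]=1 scan→box=[19,20)
i=20: fresh scan; Z[20]=1 scan→box=[20,21)
i=21: fresh scan; Z[21]=1 scan→box=[21,22)
i=22: fresh scan; Z[22]=0
i=23: fresh scan; Z[23]=0
i=24: fresh scan; Z[24]=0
i=25: fresh scan; Z[25]=2 scan→box=[25,27)
i=26: min(r-i=1, Z[1]=0)=0; Z[26]=0
i=27: fresh scan; Z[27]=0
i=28: fresh scan; Z[28]=0
i=29: fresh scan; Z[29]=0
i=30: fresh scan; Z[30]=1 scan→box=[30,31)

[31, 0, 0, 0, 0, 0, 0, 0, 2, 0, 0, 0, 0, 0, 1, 0, 2, 0, 1, 1, 1, 1, 0, 0, 0, 2, 0, 0, 0, 0, 1]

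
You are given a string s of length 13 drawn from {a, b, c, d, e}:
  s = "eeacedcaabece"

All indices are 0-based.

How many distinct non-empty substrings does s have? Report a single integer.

rank | idx | suffix
   0 |   7 | aabece
   1 |   8 | abece
   2 |   2 | acedcaabece
   3 |   9 | bece
   4 |   6 | caabece
   5 |  11 | ce
   6 |   3 | cedcaabece
   7 |   5 | dcaabece
   8 |  12 | e
   9 |   1 | eacedcaabece
  10 |  10 | ece
  11 |   4 | edcaabece
  12 |   0 | eeacedcaabece

SA = [7, 8, 2, 9, 6, 11, 3, 5, 12, 1, 10, 4, 0]
rank  pair      lcp
   1  s[7:],s[8:]  1  'a'
   2  s[8:],s[2:]  1  'a'
   3  s[2:],s[9:]  0  ''
   4  s[9:],s[6:]  0  ''
   5  s[6:],s[11:]  1  'c'
   6  s[11:],s[3:]  2  'ce'
   7  s[3:],s[5:]  0  ''
   8  s[5:],s[12:]  0  ''
   9  s[12:],s[1:]  1  'e'
  10  s[1:],s[10:]  1  'e'
  11  s[10:],s[4:]  1  'e'
  12  s[4:],s[0:]  1  'e'

n(n+1)/2 = 13·14/2 = 91
Σ LCP = 0 + 1 + 1 + 0 + 0 + 1 + 2 + 0 + 0 + 1 + 1 + 1 + 1 = 9
distinct = 91 − 9 = 82

82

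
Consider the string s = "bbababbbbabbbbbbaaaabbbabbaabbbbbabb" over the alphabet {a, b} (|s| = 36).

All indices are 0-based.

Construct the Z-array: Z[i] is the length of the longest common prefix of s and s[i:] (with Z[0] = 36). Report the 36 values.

[36, 1, 0, 1, 0, 2, 2, 4, 1, 0, 2, 2, 2, 2, 3, 1, 0, 0, 0, 0, 2, 4, 1, 0, 3, 1, 0, 0, 2, 2, 2, 4, 1, 0, 2, 1]

Z[0]=36
i=1: i≥r, start 0; Z[1]=1 extend→box=[1,2)
i=2: i≥r, start 0; Z[2]=0
i=3: i≥r, start 0; Z[3]=1 extend→box=[3,4)
i=4: i≥r, start 0; Z[4]=0
i=5: i≥r, start 0; Z[5]=2 extend→box=[5,7)
i=6: min(r-i=1, Z[1]=1)=1; Z[6]=2 extend→box=[6,8)
i=7: min(r-i=1, Z[1]=1)=1; Z[7]=4 extend→box=[7,11)
i=8: min(r-i=3, Z[1]=1)=1; Z[8]=1
i=9: min(r-i=2, Z[2]=0)=0; Z[9]=0
i=10: min(r-i=1, Z[3]=1)=1; Z[10]=2 extend→box=[10,12)
i=11: min(r-i=1, Z[1]=1)=1; Z[11]=2 extend→box=[11,13)
i=12: min(r-i=1, Z[1]=1)=1; Z[12]=2 extend→box=[12,14)
i=13: min(r-i=1, Z[1]=1)=1; Z[13]=2 extend→box=[13,15)
i=14: min(r-i=1, Z[1]=1)=1; Z[14]=3 extend→box=[14,17)
i=15: min(r-i=2, Z[1]=1)=1; Z[15]=1
i=16: min(r-i=1, Z[2]=0)=0; Z[16]=0
i=17: i≥r, start 0; Z[17]=0
i=18: i≥r, start 0; Z[18]=0
i=19: i≥r, start 0; Z[19]=0
i=20: i≥r, start 0; Z[20]=2 extend→box=[20,22)
i=21: min(r-i=1, Z[1]=1)=1; Z[21]=4 extend→box=[21,25)
i=22: min(r-i=3, Z[1]=1)=1; Z[22]=1
i=23: min(r-i=2, Z[2]=0)=0; Z[23]=0
i=24: min(r-i=1, Z[3]=1)=1; Z[24]=3 extend→box=[24,27)
i=25: min(r-i=2, Z[1]=1)=1; Z[25]=1
i=26: min(r-i=1, Z[2]=0)=0; Z[26]=0
i=27: i≥r, start 0; Z[27]=0
i=28: i≥r, start 0; Z[28]=2 extend→box=[28,30)
i=29: min(r-i=1, Z[1]=1)=1; Z[29]=2 extend→box=[29,31)
i=30: min(r-i=1, Z[1]=1)=1; Z[30]=2 extend→box=[30,32)
i=31: min(r-i=1, Z[1]=1)=1; Z[31]=4 extend→box=[31,35)
i=32: min(r-i=3, Z[1]=1)=1; Z[32]=1
i=33: min(r-i=2, Z[2]=0)=0; Z[33]=0
i=34: min(r-i=1, Z[3]=1)=1; Z[34]=2 extend→box=[34,36)
i=35: min(r-i=1, Z[1]=1)=1; Z[35]=1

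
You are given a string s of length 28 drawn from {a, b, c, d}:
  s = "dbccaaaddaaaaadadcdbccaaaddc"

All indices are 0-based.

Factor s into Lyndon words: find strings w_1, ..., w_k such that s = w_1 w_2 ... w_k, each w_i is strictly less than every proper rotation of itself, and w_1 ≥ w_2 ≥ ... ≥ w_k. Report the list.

["d", "bcc", "aaadd", "aaaaadadcdbccaaaddc"]

emit factor 1: 'd' (i=0, period=1)
emit factor 2: 'bcc' (i=1, period=3)
emit factor 3: 'aaadd' (i=4, period=5)
emit factor 4: 'aaaaadadcdbccaaaddc' (i=9, period=19)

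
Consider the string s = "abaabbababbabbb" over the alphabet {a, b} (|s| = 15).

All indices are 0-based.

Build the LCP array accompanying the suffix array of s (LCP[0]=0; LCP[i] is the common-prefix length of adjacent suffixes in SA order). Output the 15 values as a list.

rank | idx | suffix
   0 |   2 | aabbababbabbb
   1 |   0 | abaabbababbabbb
   2 |   6 | ababbabbb
   3 |   3 | abbababbabbb
   4 |   8 | abbabbb
   5 |  11 | abbb
   6 |  14 | b
   7 |   1 | baabbababbabbb
   8 |   5 | bababbabbb
   9 |   7 | babbabbb
  10 |  10 | babbb
  11 |  13 | bb
  12 |   4 | bbababbabbb
  13 |   9 | bbabbb
  14 |  12 | bbb

SA = [2, 0, 6, 3, 8, 11, 14, 1, 5, 7, 10, 13, 4, 9, 12]
[i] adj suffixes → lcp
  [1] 2/0 → 1 ('a')
  [2] 0/6 → 3 ('aba')
  [3] 6/3 → 2 ('ab')
  [4] 3/8 → 5 ('abbab')
  [5] 8/11 → 3 ('abb')
  [6] 11/14 → 0 ('')
  [7] 14/1 → 1 ('b')
  [8] 1/5 → 2 ('ba')
  [9] 5/7 → 3 ('bab')
  [10] 7/10 → 4 ('babb')
  [11] 10/13 → 1 ('b')
  [12] 13/4 → 2 ('bb')
  [13] 4/9 → 4 ('bbab')
  [14] 9/12 → 2 ('bb')

[0, 1, 3, 2, 5, 3, 0, 1, 2, 3, 4, 1, 2, 4, 2]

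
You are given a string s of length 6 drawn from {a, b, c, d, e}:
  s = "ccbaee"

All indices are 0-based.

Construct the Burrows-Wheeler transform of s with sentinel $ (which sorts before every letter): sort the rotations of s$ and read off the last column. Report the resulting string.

ebcc$ea

rank  rotation last
    0  $ccbaee  e
    1  aee$ccb  b
    2  baee$cc  c
    3  cbaee$c  c
    4  ccbaee$  $
    5  e$ccbae  e
    6  ee$ccba  a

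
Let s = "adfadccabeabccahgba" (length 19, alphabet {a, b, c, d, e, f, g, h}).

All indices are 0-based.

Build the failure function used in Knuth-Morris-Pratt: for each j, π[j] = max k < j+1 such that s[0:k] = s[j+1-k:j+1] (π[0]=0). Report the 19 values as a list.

[0, 0, 0, 1, 2, 0, 0, 1, 0, 0, 1, 0, 0, 0, 1, 0, 0, 0, 1]

π[0] = 0
j=1 s[j]='d': π[1]=0 (border '')
j=2 s[j]='f': π[2]=0 (border '')
j=3 s[j]='a': π[3]=1 (border 'a')
j=4 s[j]='d': π[4]=2 (border 'ad')
j=5 s[j]='c': k: 2→0; π[5]=0 (border '')
j=6 s[j]='c': π[6]=0 (border '')
j=7 s[j]='a': π[7]=1 (border 'a')
j=8 s[j]='b': k: 1→0; π[8]=0 (border '')
j=9 s[j]='e': π[9]=0 (border '')
j=10 s[j]='a': π[10]=1 (border 'a')
j=11 s[j]='b': k: 1→0; π[11]=0 (border '')
j=12 s[j]='c': π[12]=0 (border '')
j=13 s[j]='c': π[13]=0 (border '')
j=14 s[j]='a': π[14]=1 (border 'a')
j=15 s[j]='h': k: 1→0; π[15]=0 (border '')
j=16 s[j]='g': π[16]=0 (border '')
j=17 s[j]='b': π[17]=0 (border '')
j=18 s[j]='a': π[18]=1 (border 'a')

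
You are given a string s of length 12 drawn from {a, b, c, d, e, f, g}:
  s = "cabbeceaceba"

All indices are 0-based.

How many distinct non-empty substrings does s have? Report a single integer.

69

sorted suffixes:
  #0 SA[0]=11  'a'
  #1 SA[1]=1  'abbeceaceba'
  #2 SA[2]=7  'aceba'
  #3 SA[3]=10  'ba'
  #4 SA[4]=2  'bbeceaceba'
  #5 SA[5]=3  'beceaceba'
  #6 SA[6]=0  'cabbeceaceba'
  #7 SA[7]=5  'ceaceba'
  #8 SA[8]=8  'ceba'
  #9 SA[9]=6  'eaceba'
  #10 SA[10]=9  'eba'
  #11 SA[11]=4  'eceaceba'

SA = [11, 1, 7, 10, 2, 3, 0, 5, 8, 6, 9, 4]
rank  pair      lcp
   1  s[11:],s[1:]  1  'a'
   2  s[1:],s[7:]  1  'a'
   3  s[7:],s[10:]  0  ''
   4  s[10:],s[2:]  1  'b'
   5  s[2:],s[3:]  1  'b'
   6  s[3:],s[0:]  0  ''
   7  s[0:],s[5:]  1  'c'
   8  s[5:],s[8:]  2  'ce'
   9  s[8:],s[6:]  0  ''
  10  s[6:],s[9:]  1  'e'
  11  s[9:],s[4:]  1  'e'

n(n+1)/2 = 12·13/2 = 78
Σ LCP = 0 + 1 + 1 + 0 + 1 + 1 + 0 + 1 + 2 + 0 + 1 + 1 = 9
distinct = 78 − 9 = 69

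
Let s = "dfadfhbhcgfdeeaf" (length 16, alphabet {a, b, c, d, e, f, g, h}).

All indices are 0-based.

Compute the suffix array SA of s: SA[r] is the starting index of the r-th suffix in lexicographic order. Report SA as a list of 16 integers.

sorted suffixes:
  #0 SA[0]=2  'adfhbhcgfdeeaf'
  #1 SA[1]=14  'af'
  #2 SA[2]=6  'bhcgfdeeaf'
  #3 SA[3]=8  'cgfdeeaf'
  #4 SA[4]=11  'deeaf'
  #5 SA[5]=0  'dfadfhbhcgfdeeaf'
  #6 SA[6]=3  'dfhbhcgfdeeaf'
  #7 SA[7]=13  'eaf'
  #8 SA[8]=12  'eeaf'
  #9 SA[9]=15  'f'
  #10 SA[10]=1  'fadfhbhcgfdeeaf'
  #11 SA[11]=10  'fdeeaf'
  #12 SA[12]=4  'fhbhcgfdeeaf'
  #13 SA[13]=9  'gfdeeaf'
  #14 SA[14]=5  'hbhcgfdeeaf'
  #15 SA[15]=7  'hcgfdeeaf'

[2, 14, 6, 8, 11, 0, 3, 13, 12, 15, 1, 10, 4, 9, 5, 7]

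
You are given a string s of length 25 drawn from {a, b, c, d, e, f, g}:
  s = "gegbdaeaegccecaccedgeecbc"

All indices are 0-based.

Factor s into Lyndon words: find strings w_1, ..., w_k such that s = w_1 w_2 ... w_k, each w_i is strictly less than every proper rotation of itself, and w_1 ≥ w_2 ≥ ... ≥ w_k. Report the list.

emit factor 1: 'g' (i=0, period=1)
emit factor 2: 'eg' (i=1, period=2)
emit factor 3: 'bd' (i=3, period=2)
emit factor 4: 'aeaegccec' (i=5, period=9)
emit factor 5: 'accedgeecbc' (i=14, period=11)

["g", "eg", "bd", "aeaegccec", "accedgeecbc"]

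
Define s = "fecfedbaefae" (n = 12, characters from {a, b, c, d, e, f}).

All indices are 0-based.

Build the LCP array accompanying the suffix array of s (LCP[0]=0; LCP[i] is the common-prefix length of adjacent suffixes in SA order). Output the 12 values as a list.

[0, 2, 0, 0, 0, 0, 1, 1, 1, 0, 1, 2]

rank→(start, suffix):
  0 → (10, 'ae')
  1 → (7, 'aefae')
  2 → (6, 'baefae')
  3 → (2, 'cfedbaefae')
  4 → (5, 'dbaefae')
  5 → (11, 'e')
  6 → (1, 'ecfedbaefae')
  7 → (4, 'edbaefae')
  8 → (8, 'efae')
  9 → (9, 'fae')
  10 → (0, 'fecfedbaefae')
  11 → (3, 'fedbaefae')

SA = [10, 7, 6, 2, 5, 11, 1, 4, 8, 9, 0, 3]
i: (SA[i-1],SA[i]) lcp shared
  1: (10,7) 2 'ae'
  2: (7,6) 0 ''
  3: (6,2) 0 ''
  4: (2,5) 0 ''
  5: (5,11) 0 ''
  6: (11,1) 1 'e'
  7: (1,4) 1 'e'
  8: (4,8) 1 'e'
  9: (8,9) 0 ''
  10: (9,0) 1 'f'
  11: (0,3) 2 'fe'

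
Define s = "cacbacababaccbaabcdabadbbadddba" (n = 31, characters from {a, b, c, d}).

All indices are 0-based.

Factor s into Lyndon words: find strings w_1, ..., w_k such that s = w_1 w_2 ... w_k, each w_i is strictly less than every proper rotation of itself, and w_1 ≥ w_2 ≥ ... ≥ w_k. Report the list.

emit factor 1: 'c' (i=0, period=1)
emit factor 2: 'acb' (i=1, period=3)
emit factor 3: 'ac' (i=4, period=2)
emit factor 4: 'ababaccb' (i=6, period=8)
emit factor 5: 'aabcdabadbbadddb' (i=14, period=16)
emit factor 6: 'a' (i=30, period=1)

["c", "acb", "ac", "ababaccb", "aabcdabadbbadddb", "a"]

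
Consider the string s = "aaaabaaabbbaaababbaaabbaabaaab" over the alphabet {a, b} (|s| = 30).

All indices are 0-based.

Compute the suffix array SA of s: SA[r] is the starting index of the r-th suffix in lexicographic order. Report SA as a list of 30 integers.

[0, 26, 1, 11, 18, 5, 27, 23, 2, 12, 19, 6, 28, 24, 3, 13, 15, 20, 7, 29, 25, 10, 17, 4, 22, 14, 9, 16, 21, 8]

rank→(start, suffix):
  0 → (0, 'aaaabaaabbbaaababbaaabbaabaaab')
  1 → (26, 'aaab')
  2 → (1, 'aaabaaabbbaaababbaaabbaabaaab')
  3 → (11, 'aaababbaaabbaabaaab')
  4 → (18, 'aaabbaabaaab')
  5 → (5, 'aaabbbaaababbaaabbaabaaab')
  6 → (27, 'aab')
  7 → (23, 'aabaaab')
  8 → (2, 'aabaaabbbaaababbaaabbaabaaab')
  9 → (12, 'aababbaaabbaabaaab')
  10 → (19, 'aabbaabaaab')
  11 → (6, 'aabbbaaababbaaabbaabaaab')
  12 → (28, 'ab')
  13 → (24, 'abaaab')
  14 → (3, 'abaaabbbaaababbaaabbaabaaab')
  15 → (13, 'ababbaaabbaabaaab')
  16 → (15, 'abbaaabbaabaaab')
  17 → (20, 'abbaabaaab')
  18 → (7, 'abbbaaababbaaabbaabaaab')
  19 → (29, 'b')
  20 → (25, 'baaab')
  21 → (10, 'baaababbaaabbaabaaab')
  22 → (17, 'baaabbaabaaab')
  23 → (4, 'baaabbbaaababbaaabbaabaaab')
  24 → (22, 'baabaaab')
  25 → (14, 'babbaaabbaabaaab')
  26 → (9, 'bbaaababbaaabbaabaaab')
  27 → (16, 'bbaaabbaabaaab')
  28 → (21, 'bbaabaaab')
  29 → (8, 'bbbaaababbaaabbaabaaab')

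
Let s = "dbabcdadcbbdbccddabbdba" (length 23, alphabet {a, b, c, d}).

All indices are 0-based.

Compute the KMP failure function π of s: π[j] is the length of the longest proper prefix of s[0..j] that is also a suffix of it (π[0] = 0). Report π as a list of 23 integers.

π[0] = 0
j=1 s[j]='b': π[1]=0 (border '')
j=2 s[j]='a': π[2]=0 (border '')
j=3 s[j]='b': π[3]=0 (border '')
j=4 s[j]='c': π[4]=0 (border '')
j=5 s[j]='d': π[5]=1 (border 'd')
j=6 s[j]='a': k: 1→0; π[6]=0 (border '')
j=7 s[j]='d': π[7]=1 (border 'd')
j=8 s[j]='c': k: 1→0; π[8]=0 (border '')
j=9 s[j]='b': π[9]=0 (border '')
j=10 s[j]='b': π[10]=0 (border '')
j=11 s[j]='d': π[11]=1 (border 'd')
j=12 s[j]='b': π[12]=2 (border 'db')
j=13 s[j]='c': k: 2→0; π[13]=0 (border '')
j=14 s[j]='c': π[14]=0 (border '')
j=15 s[j]='d': π[15]=1 (border 'd')
j=16 s[j]='d': k: 1→0; π[16]=1 (border 'd')
j=17 s[j]='a': k: 1→0; π[17]=0 (border '')
j=18 s[j]='b': π[18]=0 (border '')
j=19 s[j]='b': π[19]=0 (border '')
j=20 s[j]='d': π[20]=1 (border 'd')
j=21 s[j]='b': π[21]=2 (border 'db')
j=22 s[j]='a': π[22]=3 (border 'dba')

[0, 0, 0, 0, 0, 1, 0, 1, 0, 0, 0, 1, 2, 0, 0, 1, 1, 0, 0, 0, 1, 2, 3]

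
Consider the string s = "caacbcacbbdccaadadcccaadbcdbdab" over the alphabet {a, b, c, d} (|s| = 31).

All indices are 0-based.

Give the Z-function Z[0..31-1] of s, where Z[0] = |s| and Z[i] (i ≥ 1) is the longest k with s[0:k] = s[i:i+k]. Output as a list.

Z[0]=31
i=1: fresh scan; Z[1]=0
i=2: fresh scan; Z[2]=0
i=3: fresh scan; Z[3]=1 extend→box=[3,4)
i=4: fresh scan; Z[4]=0
i=5: fresh scan; Z[5]=2 extend→box=[5,7)
i=6: min(r-i=1, Z[1]=0)=0; Z[6]=0
i=7: fresh scan; Z[7]=1 extend→box=[7,8)
i=8: fresh scan; Z[8]=0
i=9: fresh scan; Z[9]=0
i=10: fresh scan; Z[10]=0
i=11: fresh scan; Z[11]=1 extend→box=[11,12)
i=12: fresh scan; Z[12]=3 extend→box=[12,15)
i=13: min(r-i=2, Z[1]=0)=0; Z[13]=0
i=14: min(r-i=1, Z[2]=0)=0; Z[14]=0
i=15: fresh scan; Z[15]=0
i=16: fresh scan; Z[16]=0
i=17: fresh scan; Z[17]=0
i=18: fresh scan; Z[18]=1 extend→box=[18,19)
i=19: fresh scan; Z[19]=1 extend→box=[19,20)
i=20: fresh scan; Z[20]=3 extend→box=[20,23)
i=21: min(r-i=2, Z[1]=0)=0; Z[21]=0
i=22: min(r-i=1, Z[2]=0)=0; Z[22]=0
i=23: fresh scan; Z[23]=0
i=24: fresh scan; Z[24]=0
i=25: fresh scan; Z[25]=1 extend→box=[25,26)
i=26: fresh scan; Z[26]=0
i=27: fresh scan; Z[27]=0
i=28: fresh scan; Z[28]=0
i=29: fresh scan; Z[29]=0
i=30: fresh scan; Z[30]=0

[31, 0, 0, 1, 0, 2, 0, 1, 0, 0, 0, 1, 3, 0, 0, 0, 0, 0, 1, 1, 3, 0, 0, 0, 0, 1, 0, 0, 0, 0, 0]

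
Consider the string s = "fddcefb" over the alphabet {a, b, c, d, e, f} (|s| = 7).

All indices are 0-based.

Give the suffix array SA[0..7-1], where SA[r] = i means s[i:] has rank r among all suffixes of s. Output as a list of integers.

[6, 3, 2, 1, 4, 5, 0]

rank→(start, suffix):
  0 → (6, 'b')
  1 → (3, 'cefb')
  2 → (2, 'dcefb')
  3 → (1, 'ddcefb')
  4 → (4, 'efb')
  5 → (5, 'fb')
  6 → (0, 'fddcefb')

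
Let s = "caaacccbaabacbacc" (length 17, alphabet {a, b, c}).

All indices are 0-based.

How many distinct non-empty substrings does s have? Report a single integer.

rank | idx | suffix
   0 |   1 | aaacccbaabacbacc
   1 |   8 | aabacbacc
   2 |   2 | aacccbaabacbacc
   3 |   9 | abacbacc
   4 |  11 | acbacc
   5 |  14 | acc
   6 |   3 | acccbaabacbacc
   7 |   7 | baabacbacc
   8 |  10 | bacbacc
   9 |  13 | bacc
  10 |  16 | c
  11 |   0 | caaacccbaabacbacc
  12 |   6 | cbaabacbacc
  13 |  12 | cbacc
  14 |  15 | cc
  15 |   5 | ccbaabacbacc
  16 |   4 | cccbaabacbacc

SA = [1, 8, 2, 9, 11, 14, 3, 7, 10, 13, 16, 0, 6, 12, 15, 5, 4]
[i] adj suffixes → lcp
  [1] 1/8 → 2 ('aa')
  [2] 8/2 → 2 ('aa')
  [3] 2/9 → 1 ('a')
  [4] 9/11 → 1 ('a')
  [5] 11/14 → 2 ('ac')
  [6] 14/3 → 3 ('acc')
  [7] 3/7 → 0 ('')
  [8] 7/10 → 2 ('ba')
  [9] 10/13 → 3 ('bac')
  [10] 13/16 → 0 ('')
  [11] 16/0 → 1 ('c')
  [12] 0/6 → 1 ('c')
  [13] 6/12 → 3 ('cba')
  [14] 12/15 → 1 ('c')
  [15] 15/5 → 2 ('cc')
  [16] 5/4 → 2 ('cc')

n(n+1)/2 = 17·18/2 = 153
Σ LCP = 0 + 2 + 2 + 1 + 1 + 2 + 3 + 0 + 2 + 3 + 0 + 1 + 1 + 3 + 1 + 2 + 2 = 26
distinct = 153 − 26 = 127

127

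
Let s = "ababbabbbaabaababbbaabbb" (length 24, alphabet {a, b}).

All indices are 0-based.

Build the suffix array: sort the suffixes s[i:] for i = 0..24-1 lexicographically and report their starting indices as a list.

rank | idx | suffix
   0 |   9 | aabaababbbaabbb
   1 |  12 | aababbbaabbb
   2 |  19 | aabbb
   3 |  10 | abaababbbaabbb
   4 |   0 | ababbabbbaabaababbbaabbb
   5 |  13 | ababbbaabbb
   6 |   2 | abbabbbaabaababbbaabbb
   7 |  20 | abbb
   8 |   5 | abbbaabaababbbaabbb
   9 |  15 | abbbaabbb
  10 |  23 | b
  11 |   8 | baabaababbbaabbb
  12 |  11 | baababbbaabbb
  13 |  18 | baabbb
  14 |   1 | babbabbbaabaababbbaabbb
  15 |   4 | babbbaabaababbbaabbb
  16 |  14 | babbbaabbb
  17 |  22 | bb
  18 |   7 | bbaabaababbbaabbb
  19 |  17 | bbaabbb
  20 |   3 | bbabbbaabaababbbaabbb
  21 |  21 | bbb
  22 |   6 | bbbaabaababbbaabbb
  23 |  16 | bbbaabbb

[9, 12, 19, 10, 0, 13, 2, 20, 5, 15, 23, 8, 11, 18, 1, 4, 14, 22, 7, 17, 3, 21, 6, 16]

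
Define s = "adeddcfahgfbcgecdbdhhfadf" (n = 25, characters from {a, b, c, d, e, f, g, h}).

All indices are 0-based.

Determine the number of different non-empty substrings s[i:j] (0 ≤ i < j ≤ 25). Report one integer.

sorted suffixes:
  #0 SA[0]=0  'adeddcfahgfbcgecdbdhhfadf'
  #1 SA[1]=22  'adf'
  #2 SA[2]=7  'ahgfbcgecdbdhhfadf'
  #3 SA[3]=11  'bcgecdbdhhfadf'
  #4 SA[4]=17  'bdhhfadf'
  #5 SA[5]=15  'cdbdhhfadf'
  #6 SA[6]=5  'cfahgfbcgecdbdhhfadf'
  #7 SA[7]=12  'cgecdbdhhfadf'
  #8 SA[8]=16  'dbdhhfadf'
  #9 SA[9]=4  'dcfahgfbcgecdbdhhfadf'
  #10 SA[10]=3  'ddcfahgfbcgecdbdhhfadf'
  #11 SA[11]=1  'deddcfahgfbcgecdbdhhfadf'
  #12 SA[12]=23  'df'
  #13 SA[13]=18  'dhhfadf'
  #14 SA[14]=14  'ecdbdhhfadf'
  #15 SA[15]=2  'eddcfahgfbcgecdbdhhfadf'
  #16 SA[16]=24  'f'
  #17 SA[17]=21  'fadf'
  #18 SA[18]=6  'fahgfbcgecdbdhhfadf'
  #19 SA[19]=10  'fbcgecdbdhhfadf'
  #20 SA[20]=13  'gecdbdhhfadf'
  #21 SA[21]=9  'gfbcgecdbdhhfadf'
  #22 SA[22]=20  'hfadf'
  #23 SA[23]=8  'hgfbcgecdbdhhfadf'
  #24 SA[24]=19  'hhfadf'

SA = [0, 22, 7, 11, 17, 15, 5, 12, 16, 4, 3, 1, 23, 18, 14, 2, 24, 21, 6, 10, 13, 9, 20, 8, 19]
[i] adj suffixes → lcp
  [1] 0/22 → 2 ('ad')
  [2] 22/7 → 1 ('a')
  [3] 7/11 → 0 ('')
  [4] 11/17 → 1 ('b')
  [5] 17/15 → 0 ('')
  [6] 15/5 → 1 ('c')
  [7] 5/12 → 1 ('c')
  [8] 12/16 → 0 ('')
  [9] 16/4 → 1 ('d')
  [10] 4/3 → 1 ('d')
  [11] 3/1 → 1 ('d')
  [12] 1/23 → 1 ('d')
  [13] 23/18 → 1 ('d')
  [14] 18/14 → 0 ('')
  [15] 14/2 → 1 ('e')
  [16] 2/24 → 0 ('')
  [17] 24/21 → 1 ('f')
  [18] 21/6 → 2 ('fa')
  [19] 6/10 → 1 ('f')
  [20] 10/13 → 0 ('')
  [21] 13/9 → 1 ('g')
  [22] 9/20 → 0 ('')
  [23] 20/8 → 1 ('h')
  [24] 8/19 → 1 ('h')

n(n+1)/2 = 25·26/2 = 325
Σ LCP = 0 + 2 + 1 + 0 + 1 + 0 + 1 + 1 + 0 + 1 + 1 + 1 + 1 + 1 + 0 + 1 + 0 + 1 + 2 + 1 + 0 + 1 + 0 + 1 + 1 = 19
distinct = 325 − 19 = 306

306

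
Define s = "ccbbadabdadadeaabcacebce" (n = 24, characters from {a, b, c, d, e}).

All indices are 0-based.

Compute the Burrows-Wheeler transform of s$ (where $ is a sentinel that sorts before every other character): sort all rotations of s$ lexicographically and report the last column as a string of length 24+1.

eeadcbddbcaeabc$baabaacdc

rank  rotation                   last
    0  $ccbbadabdadadeaabcacebce  e
    1  aabcacebce$ccbbadabdadade  e
    2  abcacebce$ccbbadabdadadea  a
    3  abdadadeaabcacebce$ccbbad  d
    4  acebce$ccbbadabdadadeaabc  c
    5  adabdadadeaabcacebce$ccbb  b
    6  adadeaabcacebce$ccbbadabd  d
    7  adeaabcacebce$ccbbadabdad  d
    8  badabdadadeaabcacebce$ccb  b
    9  bbadabdadadeaabcacebce$cc  c
   10  bcacebce$ccbbadabdadadeaa  a
   11  bce$ccbbadabdadadeaabcace  e
   12  bdadadeaabcacebce$ccbbada  a
   13  cacebce$ccbbadabdadadeaab  b
   14  cbbadabdadadeaabcacebce$c  c
   15  ccbbadabdadadeaabcacebce$  $
   16  ce$ccbbadabdadadeaabcaceb  b
   17  cebce$ccbbadabdadadeaabca  a
   18  dabdadadeaabcacebce$ccbba  a
   19  dadadeaabcacebce$ccbbadab  b
   20  dadeaabcacebce$ccbbadabda  a
   21  deaabcacebce$ccbbadabdada  a
   22  e$ccbbadabdadadeaabcacebc  c
   23  eaabcacebce$ccbbadabdadad  d
   24  ebce$ccbbadabdadadeaabcac  c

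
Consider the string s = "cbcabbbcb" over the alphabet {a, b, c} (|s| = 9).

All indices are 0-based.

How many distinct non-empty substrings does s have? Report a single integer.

36

rank→(start, suffix):
  0 → (3, 'abbbcb')
  1 → (8, 'b')
  2 → (4, 'bbbcb')
  3 → (5, 'bbcb')
  4 → (1, 'bcabbbcb')
  5 → (6, 'bcb')
  6 → (2, 'cabbbcb')
  7 → (7, 'cb')
  8 → (0, 'cbcabbbcb')

SA = [3, 8, 4, 5, 1, 6, 2, 7, 0]
rank  pair      lcp
   1  s[3:],s[8:]  0  ''
   2  s[8:],s[4:]  1  'b'
   3  s[4:],s[5:]  2  'bb'
   4  s[5:],s[1:]  1  'b'
   5  s[1:],s[6:]  2  'bc'
   6  s[6:],s[2:]  0  ''
   7  s[2:],s[7:]  1  'c'
   8  s[7:],s[0:]  2  'cb'

n(n+1)/2 = 9·10/2 = 45
Σ LCP = 0 + 0 + 1 + 2 + 1 + 2 + 0 + 1 + 2 = 9
distinct = 45 − 9 = 36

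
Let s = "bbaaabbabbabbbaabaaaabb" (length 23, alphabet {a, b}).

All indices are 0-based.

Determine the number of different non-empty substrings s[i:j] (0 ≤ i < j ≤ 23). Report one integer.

213

rank→(start, suffix):
  0 → (17, 'aaaabb')
  1 → (18, 'aaabb')
  2 → (2, 'aaabbabbabbbaabaaaabb')
  3 → (14, 'aabaaaabb')
  4 → (19, 'aabb')
  5 → (3, 'aabbabbabbbaabaaaabb')
  6 → (15, 'abaaaabb')
  7 → (20, 'abb')
  8 → (4, 'abbabbabbbaabaaaabb')
  9 → (7, 'abbabbbaabaaaabb')
  10 → (10, 'abbbaabaaaabb')
  11 → (22, 'b')
  12 → (16, 'baaaabb')
  13 → (1, 'baaabbabbabbbaabaaaabb')
  14 → (13, 'baabaaaabb')
  15 → (6, 'babbabbbaabaaaabb')
  16 → (9, 'babbbaabaaaabb')
  17 → (21, 'bb')
  18 → (0, 'bbaaabbabbabbbaabaaaabb')
  19 → (12, 'bbaabaaaabb')
  20 → (5, 'bbabbabbbaabaaaabb')
  21 → (8, 'bbabbbaabaaaabb')
  22 → (11, 'bbbaabaaaabb')

SA = [17, 18, 2, 14, 19, 3, 15, 20, 4, 7, 10, 22, 16, 1, 13, 6, 9, 21, 0, 12, 5, 8, 11]
rank  pair      lcp
   1  s[17:],s[18:]  3  'aaa'
   2  s[18:],s[2:]  5  'aaabb'
   3  s[2:],s[14:]  2  'aa'
   4  s[14:],s[19:]  3  'aab'
   5  s[19:],s[3:]  4  'aabb'
   6  s[3:],s[15:]  1  'a'
   7  s[15:],s[20:]  2  'ab'
   8  s[20:],s[4:]  3  'abb'
   9  s[4:],s[7:]  6  'abbabb'
  10  s[7:],s[10:]  3  'abb'
  11  s[10:],s[22:]  0  ''
  12  s[22:],s[16:]  1  'b'
  13  s[16:],s[1:]  4  'baaa'
  14  s[1:],s[13:]  3  'baa'
  15  s[13:],s[6:]  2  'ba'
  16  s[6:],s[9:]  4  'babb'
  17  s[9:],s[21:]  1  'b'
  18  s[21:],s[0:]  2  'bb'
  19  s[0:],s[12:]  4  'bbaa'
  20  s[12:],s[5:]  3  'bba'
  21  s[5:],s[8:]  5  'bbabb'
  22  s[8:],s[11:]  2  'bb'

n(n+1)/2 = 23·24/2 = 276
Σ LCP = 0 + 3 + 5 + 2 + 3 + 4 + 1 + 2 + 3 + 6 + 3 + 0 + 1 + 4 + 3 + 2 + 4 + 1 + 2 + 4 + 3 + 5 + 2 = 63
distinct = 276 − 63 = 213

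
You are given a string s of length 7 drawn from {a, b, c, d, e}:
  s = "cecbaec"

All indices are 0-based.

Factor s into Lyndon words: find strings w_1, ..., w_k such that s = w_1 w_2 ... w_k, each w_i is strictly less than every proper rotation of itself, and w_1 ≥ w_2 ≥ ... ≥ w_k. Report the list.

emit factor 1: 'ce' (i=0, period=2)
emit factor 2: 'c' (i=2, period=1)
emit factor 3: 'b' (i=3, period=1)
emit factor 4: 'aec' (i=4, period=3)

["ce", "c", "b", "aec"]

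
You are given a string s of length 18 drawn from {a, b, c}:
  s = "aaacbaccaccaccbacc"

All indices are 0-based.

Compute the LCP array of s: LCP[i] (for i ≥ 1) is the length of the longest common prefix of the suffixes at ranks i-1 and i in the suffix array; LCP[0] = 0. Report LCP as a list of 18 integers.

[0, 2, 1, 2, 3, 6, 3, 0, 4, 0, 1, 4, 1, 5, 1, 2, 5, 2]

sorted suffixes:
  #0 SA[0]=0  'aaacbaccaccaccbacc'
  #1 SA[1]=1  'aacbaccaccaccbacc'
  #2 SA[2]=2  'acbaccaccaccbacc'
  #3 SA[3]=15  'acc'
  #4 SA[4]=5  'accaccaccbacc'
  #5 SA[5]=8  'accaccbacc'
  #6 SA[6]=11  'accbacc'
  #7 SA[7]=14  'bacc'
  #8 SA[8]=4  'baccaccaccbacc'
  #9 SA[9]=17  'c'
  #10 SA[10]=7  'caccaccbacc'
  #11 SA[11]=10  'caccbacc'
  #12 SA[12]=13  'cbacc'
  #13 SA[13]=3  'cbaccaccaccbacc'
  #14 SA[14]=16  'cc'
  #15 SA[15]=6  'ccaccaccbacc'
  #16 SA[16]=9  'ccaccbacc'
  #17 SA[17]=12  'ccbacc'

SA = [0, 1, 2, 15, 5, 8, 11, 14, 4, 17, 7, 10, 13, 3, 16, 6, 9, 12]
rank  pair      lcp
   1  s[0:],s[1:]  2  'aa'
   2  s[1:],s[2:]  1  'a'
   3  s[2:],s[15:]  2  'ac'
   4  s[15:],s[5:]  3  'acc'
   5  s[5:],s[8:]  6  'accacc'
   6  s[8:],s[11:]  3  'acc'
   7  s[11:],s[14:]  0  ''
   8  s[14:],s[4:]  4  'bacc'
   9  s[4:],s[17:]  0  ''
  10  s[17:],s[7:]  1  'c'
  11  s[7:],s[10:]  4  'cacc'
  12  s[10:],s[13:]  1  'c'
  13  s[13:],s[3:]  5  'cbacc'
  14  s[3:],s[16:]  1  'c'
  15  s[16:],s[6:]  2  'cc'
  16  s[6:],s[9:]  5  'ccacc'
  17  s[9:],s[12:]  2  'cc'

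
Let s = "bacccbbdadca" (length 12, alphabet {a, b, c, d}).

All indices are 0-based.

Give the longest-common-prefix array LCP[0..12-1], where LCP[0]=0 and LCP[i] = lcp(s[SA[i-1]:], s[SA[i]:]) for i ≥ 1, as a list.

rank→(start, suffix):
  0 → (11, 'a')
  1 → (1, 'acccbbdadca')
  2 → (8, 'adca')
  3 → (0, 'bacccbbdadca')
  4 → (5, 'bbdadca')
  5 → (6, 'bdadca')
  6 → (10, 'ca')
  7 → (4, 'cbbdadca')
  8 → (3, 'ccbbdadca')
  9 → (2, 'cccbbdadca')
  10 → (7, 'dadca')
  11 → (9, 'dca')

SA = [11, 1, 8, 0, 5, 6, 10, 4, 3, 2, 7, 9]
[i] adj suffixes → lcp
  [1] 11/1 → 1 ('a')
  [2] 1/8 → 1 ('a')
  [3] 8/0 → 0 ('')
  [4] 0/5 → 1 ('b')
  [5] 5/6 → 1 ('b')
  [6] 6/10 → 0 ('')
  [7] 10/4 → 1 ('c')
  [8] 4/3 → 1 ('c')
  [9] 3/2 → 2 ('cc')
  [10] 2/7 → 0 ('')
  [11] 7/9 → 1 ('d')

[0, 1, 1, 0, 1, 1, 0, 1, 1, 2, 0, 1]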